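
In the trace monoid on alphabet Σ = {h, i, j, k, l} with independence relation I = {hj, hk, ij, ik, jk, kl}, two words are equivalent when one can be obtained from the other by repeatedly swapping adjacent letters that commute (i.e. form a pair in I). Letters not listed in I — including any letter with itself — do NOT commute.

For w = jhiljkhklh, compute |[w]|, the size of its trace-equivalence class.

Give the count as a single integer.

270

0(j) covers ∅
1(h) covers ∅
2(i) covers 1:h
3(l) covers 0:j, 2:i
4(j) covers 3:l
5(k) covers ∅
6(h) covers 3:l
7(k) covers 5:k
8(l) covers 4:j, 6:h
9(h) covers 8:l
floor of heap: 0:j, 1:h, 5:k
completions by unplaced set U, small U first (add the entries for U minus each lowest piece of U):
  |U|=1: {7}:1  {9}:1
  |U|=2: {5,7}:1  {7,9}:2  {8,9}:1
  |U|=3: {4,8,9}:1  {5,7,9}:3  {6,8,9}:1  {7,8,9}:3
  |U|=4: {4,6,8,9}:2  {4,7,8,9}:4  {5,7,8,9}:6  {6,7,8,9}:4
  |U|=5: {3,4,6,8,9}:2  {4,5,7,8,9}:10  {4,6,7,8,9}:10  {5,6,7,8,9}:10
  |U|=6: {0,3,4,6,8,9}:2  {2,3,4,6,8,9}:2  {3,4,6,7,8,9}:12  {4,5,6,7,8,9}:30
  |U|=7: {0,2,3,4,6,8,9}:4  {0,3,4,6,7,8,9}:14  {1,2,3,4,6,8,9}:2  {2,3,4,6,7,8,9}:14  {3,4,5,6,7,8,9}:42
  |U|=8: {0,1,2,3,4,6,8,9}:6  {0,2,3,4,6,7,8,9}:32  {0,3,4,5,6,7,8,9}:56  {1,2,3,4,6,7,8,9}:16  {2,3,4,5,6,7,8,9}:56
  start at 0(j): 72
  start at 1(h): 144
  start at 5(k): 54
sum over floor = 270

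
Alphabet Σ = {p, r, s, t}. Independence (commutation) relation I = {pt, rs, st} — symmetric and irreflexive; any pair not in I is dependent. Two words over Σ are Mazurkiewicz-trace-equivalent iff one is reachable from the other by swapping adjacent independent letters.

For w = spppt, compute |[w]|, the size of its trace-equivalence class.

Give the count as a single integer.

piece 0:s — minimal
piece 1:p rests on {0:s}
piece 2:p rests on {1:p}
piece 3:p rests on {2:p}
piece 4:t — minimal
minimal pieces: {0:s, 4:t}
ways to finish when only these pieces remain (= sum over removing one remaining piece with nothing left below it):
  1 left: {3}→1  {4}→1
  2 left: {2,3}→1  {3,4}→2
  3 left: {1,2,3}→1  {2,3,4}→3
  placing 0:s first → 4 extensions
  placing 4:t first → 1 extensions
total linear extensions = 5

5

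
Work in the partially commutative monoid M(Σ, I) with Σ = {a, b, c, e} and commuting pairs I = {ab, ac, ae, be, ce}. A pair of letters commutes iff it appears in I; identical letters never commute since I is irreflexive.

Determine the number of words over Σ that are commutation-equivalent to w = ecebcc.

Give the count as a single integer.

15

0(e) covers ∅
1(c) covers ∅
2(e) covers 0:e
3(b) covers 1:c
4(c) covers 3:b
5(c) covers 4:c
floor of heap: 0:e, 1:c
completions by unplaced set U, small U first (add the entries for U minus each lowest piece of U):
  |U|=1: {2}:1  {5}:1
  |U|=2: {0,2}:1  {2,5}:2  {4,5}:1
  |U|=3: {0,2,5}:3  {2,4,5}:3  {3,4,5}:1
  |U|=4: {0,2,4,5}:6  {1,3,4,5}:1  {2,3,4,5}:4
  start at 0(e): 5
  start at 1(c): 10
sum over floor = 15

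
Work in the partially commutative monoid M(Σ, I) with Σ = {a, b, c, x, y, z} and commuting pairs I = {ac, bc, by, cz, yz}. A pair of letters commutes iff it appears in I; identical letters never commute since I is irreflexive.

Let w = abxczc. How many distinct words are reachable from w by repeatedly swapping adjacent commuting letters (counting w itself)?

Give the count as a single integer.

0(a) covers ∅
1(b) covers 0:a
2(x) covers 1:b
3(c) covers 2:x
4(z) covers 2:x
5(c) covers 3:c
floor of heap: 0:a
completions by unplaced set U, small U first (add the entries for U minus each lowest piece of U):
  |U|=1: {4}:1  {5}:1
  |U|=2: {3,5}:1  {4,5}:2
  |U|=3: {3,4,5}:3
  |U|=4: {2,3,4,5}:3
  start at 0(a): 3

3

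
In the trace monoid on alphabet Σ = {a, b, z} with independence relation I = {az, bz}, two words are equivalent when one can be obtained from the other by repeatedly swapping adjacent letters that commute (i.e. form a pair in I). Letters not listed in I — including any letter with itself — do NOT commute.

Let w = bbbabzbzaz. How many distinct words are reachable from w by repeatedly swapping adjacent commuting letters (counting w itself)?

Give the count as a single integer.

drop 0:b onto floor
drop 1:b onto {0:b}
drop 2:b onto {1:b}
drop 3:a onto {2:b}
drop 4:b onto {3:a}
drop 5:z onto floor
drop 6:b onto {4:b}
drop 7:z onto {5:z}
drop 8:a onto {6:b}
drop 9:z onto {7:z}
ground layer = {0:b, 5:z}
drop-orders for the pieces not yet dropped (sum over which currently-grounded one goes next):
  1 to go: {8} 1  {9} 1
  2 to go: {6,8} 1  {7,9} 1  {8,9} 2
  3 to go: {4,6,8} 1  {5,7,9} 1  {6,8,9} 3  {7,8,9} 3
  4 to go: {3,4,6,8} 1  {4,6,8,9} 4  {5,7,8,9} 4  {6,7,8,9} 6
  5 to go: {2,3,4,6,8} 1  {3,4,6,8,9} 5  {4,6,7,8,9} 10  {5,6,7,8,9} 10
  6 to go: {1,2,3,4,6,8} 1  {2,3,4,6,8,9} 6  {3,4,6,7,8,9} 15  {4,5,6,7,8,9} 20
  7 to go: {0,1,2,3,4,6,8} 1  {1,2,3,4,6,8,9} 7  {2,3,4,6,7,8,9} 21  {3,4,5,6,7,8,9} 35
  8 to go: {0,1,2,3,4,6,8,9} 8  {1,2,3,4,6,7,8,9} 28  {2,3,4,5,6,7,8,9} 56
  if 0:b drops first: 84 orders
  if 5:z drops first: 36 orders
heap linearizations: 120

120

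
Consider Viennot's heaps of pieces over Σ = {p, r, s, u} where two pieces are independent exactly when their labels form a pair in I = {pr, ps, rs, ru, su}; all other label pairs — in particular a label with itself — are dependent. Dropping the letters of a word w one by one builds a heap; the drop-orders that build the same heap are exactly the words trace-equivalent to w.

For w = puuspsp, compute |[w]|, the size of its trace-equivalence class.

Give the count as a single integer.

#0=p has no predecessor
#1=u depends on [0:p]
#2=u depends on [1:u]
#3=s has no predecessor
#4=p depends on [2:u]
#5=s depends on [3:s]
#6=p depends on [4:p]
sources: [0:p, 3:s]
N(rest) = Σ N(rest − s) over sources s of rest; N(one piece) = 1:
  size 1 → [5]=1  [6]=1
  size 2 → [3,5]=1  [4,6]=1  [5,6]=2
  size 3 → [2,4,6]=1  [3,5,6]=3  [4,5,6]=3
  size 4 → [1,2,4,6]=1  [2,4,5,6]=4  [3,4,5,6]=6
  size 5 → [0,1,2,4,6]=1  [1,2,4,5,6]=5  [2,3,4,5,6]=10
  first=0(p) contributes 15
  first=3(s) contributes 6
|[w]| = 21

21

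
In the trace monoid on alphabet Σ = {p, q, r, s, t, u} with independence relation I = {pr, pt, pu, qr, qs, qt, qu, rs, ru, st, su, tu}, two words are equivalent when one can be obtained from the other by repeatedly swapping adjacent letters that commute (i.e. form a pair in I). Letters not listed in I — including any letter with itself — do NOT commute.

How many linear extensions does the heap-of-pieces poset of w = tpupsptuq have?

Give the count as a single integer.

piece 0:t — minimal
piece 1:p — minimal
piece 2:u — minimal
piece 3:p rests on {1:p}
piece 4:s rests on {3:p}
piece 5:p rests on {4:s}
piece 6:t rests on {0:t}
piece 7:u rests on {2:u}
piece 8:q rests on {5:p}
minimal pieces: {0:t, 1:p, 2:u}
ways to finish when only these pieces remain (= sum over removing one remaining piece with nothing left below it):
  1 left: {6}→1  {7}→1  {8}→1
  2 left: {0,6}→1  {2,7}→1  {5,8}→1  {6,7}→2  {6,8}→2  {7,8}→2
  3 left: {0,6,7}→3  {0,6,8}→3  {2,6,7}→3  {2,7,8}→3  {4,5,8}→1  {5,6,8}→3  {5,7,8}→3  {6,7,8}→6
  4 left: {0,2,6,7}→6  {0,5,6,8}→6  {0,6,7,8}→12  {2,5,7,8}→6  {2,6,7,8}→12  {3,4,5,8}→1  {4,5,6,8}→4  {4,5,7,8}→4  {5,6,7,8}→12
  5 left: {0,2,6,7,8}→30  {0,4,5,6,8}→10  {0,5,6,7,8}→30  {1,3,4,5,8}→1  {2,4,5,7,8}→10  {2,5,6,7,8}→30  {3,4,5,6,8}→5  {3,4,5,7,8}→5  {4,5,6,7,8}→20
  6 left: {0,2,5,6,7,8}→90  {0,3,4,5,6,8}→15  {0,4,5,6,7,8}→60  {1,3,4,5,6,8}→6  {1,3,4,5,7,8}→6  {2,3,4,5,7,8}→15  {2,4,5,6,7,8}→60  {3,4,5,6,7,8}→30
  7 left: {0,1,3,4,5,6,8}→21  {0,2,4,5,6,7,8}→210  {0,3,4,5,6,7,8}→105  {1,2,3,4,5,7,8}→21  {1,3,4,5,6,7,8}→42  {2,3,4,5,6,7,8}→105
  placing 0:t first → 168 extensions
  placing 1:p first → 420 extensions
  placing 2:u first → 168 extensions
total linear extensions = 756

756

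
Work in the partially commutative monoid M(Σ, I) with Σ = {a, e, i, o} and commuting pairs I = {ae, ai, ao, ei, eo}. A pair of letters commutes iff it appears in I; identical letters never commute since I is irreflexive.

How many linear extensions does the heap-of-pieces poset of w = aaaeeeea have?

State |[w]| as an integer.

0(a) covers ∅
1(a) covers 0:a
2(a) covers 1:a
3(e) covers ∅
4(e) covers 3:e
5(e) covers 4:e
6(e) covers 5:e
7(a) covers 2:a
floor of heap: 0:a, 3:e
completions by unplaced set U, small U first (add the entries for U minus each lowest piece of U):
  |U|=1: {6}:1  {7}:1
  |U|=2: {2,7}:1  {5,6}:1  {6,7}:2
  |U|=3: {1,2,7}:1  {2,6,7}:3  {4,5,6}:1  {5,6,7}:3
  |U|=4: {0,1,2,7}:1  {1,2,6,7}:4  {2,5,6,7}:6  {3,4,5,6}:1  {4,5,6,7}:4
  |U|=5: {0,1,2,6,7}:5  {1,2,5,6,7}:10  {2,4,5,6,7}:10  {3,4,5,6,7}:5
  |U|=6: {0,1,2,5,6,7}:15  {1,2,4,5,6,7}:20  {2,3,4,5,6,7}:15
  start at 0(a): 35
  start at 3(e): 35
sum over floor = 70

70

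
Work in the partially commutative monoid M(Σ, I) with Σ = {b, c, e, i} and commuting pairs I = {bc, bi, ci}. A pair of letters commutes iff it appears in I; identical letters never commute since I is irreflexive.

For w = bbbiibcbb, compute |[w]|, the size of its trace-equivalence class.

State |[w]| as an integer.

252

drop 0:b onto floor
drop 1:b onto {0:b}
drop 2:b onto {1:b}
drop 3:i onto floor
drop 4:i onto {3:i}
drop 5:b onto {2:b}
drop 6:c onto floor
drop 7:b onto {5:b}
drop 8:b onto {7:b}
ground layer = {0:b, 3:i, 6:c}
drop-orders for the pieces not yet dropped (sum over which currently-grounded one goes next):
  1 to go: {4} 1  {6} 1  {8} 1
  2 to go: {3,4} 1  {4,6} 2  {4,8} 2  {6,8} 2  {7,8} 1
  3 to go: {3,4,6} 3  {3,4,8} 3  {4,6,8} 6  {4,7,8} 3  {5,7,8} 1  {6,7,8} 3
  4 to go: {2,5,7,8} 1  {3,4,6,8} 12  {3,4,7,8} 6  {4,5,7,8} 4  {4,6,7,8} 12  {5,6,7,8} 4
  5 to go: {1,2,5,7,8} 1  {2,4,5,7,8} 5  {2,5,6,7,8} 5  {3,4,5,7,8} 10  {3,4,6,7,8} 30  {4,5,6,7,8} 20
  6 to go: {0,1,2,5,7,8} 1  {1,2,4,5,7,8} 6  {1,2,5,6,7,8} 6  {2,3,4,5,7,8} 15  {2,4,5,6,7,8} 30  {3,4,5,6,7,8} 60
  7 to go: {0,1,2,4,5,7,8} 7  {0,1,2,5,6,7,8} 7  {1,2,3,4,5,7,8} 21  {1,2,4,5,6,7,8} 42  {2,3,4,5,6,7,8} 105
  if 0:b drops first: 168 orders
  if 3:i drops first: 56 orders
  if 6:c drops first: 28 orders
heap linearizations: 252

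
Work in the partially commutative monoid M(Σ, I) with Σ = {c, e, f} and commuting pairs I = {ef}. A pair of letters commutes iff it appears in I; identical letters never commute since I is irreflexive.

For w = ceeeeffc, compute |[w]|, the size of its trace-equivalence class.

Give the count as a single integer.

15

piece 0:c — minimal
piece 1:e rests on {0:c}
piece 2:e rests on {1:e}
piece 3:e rests on {2:e}
piece 4:e rests on {3:e}
piece 5:f rests on {0:c}
piece 6:f rests on {5:f}
piece 7:c rests on {4:e, 6:f}
minimal pieces: {0:c}
ways to finish when only these pieces remain (= sum over removing one remaining piece with nothing left below it):
  1 left: {7}→1
  2 left: {4,7}→1  {6,7}→1
  3 left: {3,4,7}→1  {4,6,7}→2  {5,6,7}→1
  4 left: {2,3,4,7}→1  {3,4,6,7}→3  {4,5,6,7}→3
  5 left: {1,2,3,4,7}→1  {2,3,4,6,7}→4  {3,4,5,6,7}→6
  6 left: {1,2,3,4,6,7}→5  {2,3,4,5,6,7}→10
  placing 0:c first → 15 extensions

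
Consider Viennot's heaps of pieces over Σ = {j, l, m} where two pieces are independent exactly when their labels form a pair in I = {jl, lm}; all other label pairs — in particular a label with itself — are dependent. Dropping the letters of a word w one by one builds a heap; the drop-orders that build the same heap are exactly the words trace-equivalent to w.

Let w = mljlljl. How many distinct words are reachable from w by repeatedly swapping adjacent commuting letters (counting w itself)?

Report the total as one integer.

35

piece 0:m — minimal
piece 1:l — minimal
piece 2:j rests on {0:m}
piece 3:l rests on {1:l}
piece 4:l rests on {3:l}
piece 5:j rests on {2:j}
piece 6:l rests on {4:l}
minimal pieces: {0:m, 1:l}
ways to finish when only these pieces remain (= sum over removing one remaining piece with nothing left below it):
  1 left: {5}→1  {6}→1
  2 left: {2,5}→1  {4,6}→1  {5,6}→2
  3 left: {0,2,5}→1  {2,5,6}→3  {3,4,6}→1  {4,5,6}→3
  4 left: {0,2,5,6}→4  {1,3,4,6}→1  {2,4,5,6}→6  {3,4,5,6}→4
  5 left: {0,2,4,5,6}→10  {1,3,4,5,6}→5  {2,3,4,5,6}→10
  placing 0:m first → 15 extensions
  placing 1:l first → 20 extensions
total linear extensions = 35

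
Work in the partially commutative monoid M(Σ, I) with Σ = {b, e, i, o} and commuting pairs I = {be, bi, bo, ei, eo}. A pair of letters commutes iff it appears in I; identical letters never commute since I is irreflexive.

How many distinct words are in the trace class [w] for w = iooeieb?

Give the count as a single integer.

105

drop 0:i onto floor
drop 1:o onto {0:i}
drop 2:o onto {1:o}
drop 3:e onto floor
drop 4:i onto {2:o}
drop 5:e onto {3:e}
drop 6:b onto floor
ground layer = {0:i, 3:e, 6:b}
drop-orders for the pieces not yet dropped (sum over which currently-grounded one goes next):
  1 to go: {4} 1  {5} 1  {6} 1
  2 to go: {2,4} 1  {3,5} 1  {4,5} 2  {4,6} 2  {5,6} 2
  3 to go: {1,2,4} 1  {2,4,5} 3  {2,4,6} 3  {3,4,5} 3  {3,5,6} 3  {4,5,6} 6
  4 to go: {0,1,2,4} 1  {1,2,4,5} 4  {1,2,4,6} 4  {2,3,4,5} 6  {2,4,5,6} 12  {3,4,5,6} 12
  5 to go: {0,1,2,4,5} 5  {0,1,2,4,6} 5  {1,2,3,4,5} 10  {1,2,4,5,6} 20  {2,3,4,5,6} 30
  if 0:i drops first: 60 orders
  if 3:e drops first: 30 orders
  if 6:b drops first: 15 orders
heap linearizations: 105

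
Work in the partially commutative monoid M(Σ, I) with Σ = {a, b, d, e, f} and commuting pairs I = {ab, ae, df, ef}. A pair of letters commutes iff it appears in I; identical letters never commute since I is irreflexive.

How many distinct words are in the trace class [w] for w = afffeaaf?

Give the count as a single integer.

piece 0:a — minimal
piece 1:f rests on {0:a}
piece 2:f rests on {1:f}
piece 3:f rests on {2:f}
piece 4:e — minimal
piece 5:a rests on {3:f}
piece 6:a rests on {5:a}
piece 7:f rests on {6:a}
minimal pieces: {0:a, 4:e}
ways to finish when only these pieces remain (= sum over removing one remaining piece with nothing left below it):
  1 left: {4}→1  {7}→1
  2 left: {4,7}→2  {6,7}→1
  3 left: {4,6,7}→3  {5,6,7}→1
  4 left: {3,5,6,7}→1  {4,5,6,7}→4
  5 left: {2,3,5,6,7}→1  {3,4,5,6,7}→5
  6 left: {1,2,3,5,6,7}→1  {2,3,4,5,6,7}→6
  placing 0:a first → 7 extensions
  placing 4:e first → 1 extensions
total linear extensions = 8

8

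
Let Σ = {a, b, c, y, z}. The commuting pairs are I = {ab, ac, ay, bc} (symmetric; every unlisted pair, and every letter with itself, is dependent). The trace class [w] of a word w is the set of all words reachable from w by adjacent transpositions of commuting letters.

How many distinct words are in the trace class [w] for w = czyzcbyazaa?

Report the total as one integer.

drop 0:c onto floor
drop 1:z onto {0:c}
drop 2:y onto {1:z}
drop 3:z onto {2:y}
drop 4:c onto {3:z}
drop 5:b onto {3:z}
drop 6:y onto {4:c, 5:b}
drop 7:a onto {3:z}
drop 8:z onto {6:y, 7:a}
drop 9:a onto {8:z}
drop 10:a onto {9:a}
ground layer = {0:c}
drop-orders for the pieces not yet dropped (sum over which currently-grounded one goes next):
  1 to go: {10} 1
  2 to go: {9,10} 1
  3 to go: {8,9,10} 1
  4 to go: {6,8,9,10} 1  {7,8,9,10} 1
  5 to go: {4,6,8,9,10} 1  {5,6,8,9,10} 1  {6,7,8,9,10} 2
  6 to go: {4,5,6,8,9,10} 2  {4,6,7,8,9,10} 3  {5,6,7,8,9,10} 3
  7 to go: {4,5,6,7,8,9,10} 8
  8 to go: {3,4,5,6,7,8,9,10} 8
  9 to go: {2,3,4,5,6,7,8,9,10} 8
  if 0:c drops first: 8 orders

8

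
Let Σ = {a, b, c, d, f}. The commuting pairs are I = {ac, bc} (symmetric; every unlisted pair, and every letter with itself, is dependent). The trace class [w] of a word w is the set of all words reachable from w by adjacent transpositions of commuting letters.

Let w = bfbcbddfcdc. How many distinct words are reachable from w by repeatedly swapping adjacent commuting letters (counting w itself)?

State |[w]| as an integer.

3

#0=b has no predecessor
#1=f depends on [0:b]
#2=b depends on [1:f]
#3=c depends on [1:f]
#4=b depends on [2:b]
#5=d depends on [3:c, 4:b]
#6=d depends on [5:d]
#7=f depends on [6:d]
#8=c depends on [7:f]
#9=d depends on [8:c]
#10=c depends on [9:d]
sources: [0:b]
N(rest) = Σ N(rest − s) over sources s of rest; N(one piece) = 1:
  size 1 → [10]=1
  size 2 → [9,10]=1
  size 3 → [8,9,10]=1
  size 4 → [7,8,9,10]=1
  size 5 → [6,7,8,9,10]=1
  size 6 → [5,6,7,8,9,10]=1
  size 7 → [3,5,6,7,8,9,10]=1  [4,5,6,7,8,9,10]=1
  size 8 → [2,4,5,6,7,8,9,10]=1  [3,4,5,6,7,8,9,10]=2
  size 9 → [2,3,4,5,6,7,8,9,10]=3
  first=0(b) contributes 3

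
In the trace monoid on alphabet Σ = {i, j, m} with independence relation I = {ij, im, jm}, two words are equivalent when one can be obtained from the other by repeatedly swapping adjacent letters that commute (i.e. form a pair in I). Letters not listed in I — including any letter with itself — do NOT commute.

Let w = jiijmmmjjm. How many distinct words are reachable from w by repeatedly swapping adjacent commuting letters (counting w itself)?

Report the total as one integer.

#0=j has no predecessor
#1=i has no predecessor
#2=i depends on [1:i]
#3=j depends on [0:j]
#4=m has no predecessor
#5=m depends on [4:m]
#6=m depends on [5:m]
#7=j depends on [3:j]
#8=j depends on [7:j]
#9=m depends on [6:m]
sources: [0:j, 1:i, 4:m]
N(rest) = Σ N(rest − s) over sources s of rest; N(one piece) = 1:
  size 1 → [2]=1  [8]=1  [9]=1
  size 2 → [1,2]=1  [2,8]=2  [2,9]=2  [6,9]=1  [7,8]=1  [8,9]=2
  size 3 → [1,2,8]=3  [1,2,9]=3  [2,6,9]=3  [2,7,8]=3  [2,8,9]=6  [3,7,8]=1  [5,6,9]=1  [6,8,9]=3  [7,8,9]=3
  size 4 → [0,3,7,8]=1  [1,2,6,9]=6  [1,2,7,8]=6  [1,2,8,9]=12  [2,3,7,8]=4  [2,5,6,9]=4  [2,6,8,9]=12  [2,7,8,9]=12  [3,7,8,9]=4  [4,5,6,9]=1  [5,6,8,9]=4  [6,7,8,9]=6
  size 5 → [0,2,3,7,8]=5  [0,3,7,8,9]=5  [1,2,3,7,8]=10  [1,2,5,6,9]=10  [1,2,6,8,9]=30  [1,2,7,8,9]=30  [2,3,7,8,9]=20  [2,4,5,6,9]=5  [2,5,6,8,9]=20  [2,6,7,8,9]=30  [3,6,7,8,9]=10  [4,5,6,8,9]=5  [5,6,7,8,9]=10
  size 6 → [0,1,2,3,7,8]=15  [0,2,3,7,8,9]=30  [0,3,6,7,8,9]=15  [1,2,3,7,8,9]=60  [1,2,4,5,6,9]=15  [1,2,5,6,8,9]=60  [1,2,6,7,8,9]=90  [2,3,6,7,8,9]=60  [2,4,5,6,8,9]=30  [2,5,6,7,8,9]=60  [3,5,6,7,8,9]=20  [4,5,6,7,8,9]=15
  size 7 → [0,1,2,3,7,8,9]=105  [0,2,3,6,7,8,9]=105  [0,3,5,6,7,8,9]=35  [1,2,3,6,7,8,9]=210  [1,2,4,5,6,8,9]=105  [1,2,5,6,7,8,9]=210  [2,3,5,6,7,8,9]=140  [2,4,5,6,7,8,9]=105  [3,4,5,6,7,8,9]=35
  size 8 → [0,1,2,3,6,7,8,9]=420  [0,2,3,5,6,7,8,9]=280  [0,3,4,5,6,7,8,9]=70  [1,2,3,5,6,7,8,9]=560  [1,2,4,5,6,7,8,9]=420  [2,3,4,5,6,7,8,9]=280
  first=0(j) contributes 1260
  first=1(i) contributes 630
  first=4(m) contributes 1260
|[w]| = 3150

3150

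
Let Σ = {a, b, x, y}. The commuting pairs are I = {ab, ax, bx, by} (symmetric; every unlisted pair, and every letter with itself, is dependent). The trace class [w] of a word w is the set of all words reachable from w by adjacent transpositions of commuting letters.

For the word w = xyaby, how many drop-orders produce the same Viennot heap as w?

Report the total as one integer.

0(x) covers ∅
1(y) covers 0:x
2(a) covers 1:y
3(b) covers ∅
4(y) covers 2:a
floor of heap: 0:x, 3:b
completions by unplaced set U, small U first (add the entries for U minus each lowest piece of U):
  |U|=1: {3}:1  {4}:1
  |U|=2: {2,4}:1  {3,4}:2
  |U|=3: {1,2,4}:1  {2,3,4}:3
  start at 0(x): 4
  start at 3(b): 1
sum over floor = 5

5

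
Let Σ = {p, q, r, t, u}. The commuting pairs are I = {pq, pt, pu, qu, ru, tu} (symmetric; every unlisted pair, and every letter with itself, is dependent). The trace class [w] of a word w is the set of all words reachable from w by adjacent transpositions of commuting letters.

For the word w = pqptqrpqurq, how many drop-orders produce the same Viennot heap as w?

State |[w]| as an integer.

piece 0:p — minimal
piece 1:q — minimal
piece 2:p rests on {0:p}
piece 3:t rests on {1:q}
piece 4:q rests on {3:t}
piece 5:r rests on {2:p, 4:q}
piece 6:p rests on {5:r}
piece 7:q rests on {5:r}
piece 8:u — minimal
piece 9:r rests on {6:p, 7:q}
piece 10:q rests on {9:r}
minimal pieces: {0:p, 1:q, 8:u}
ways to finish when only these pieces remain (= sum over removing one remaining piece with nothing left below it):
  1 left: {8}→1  {10}→1
  2 left: {8,10}→2  {9,10}→1
  3 left: {6,9,10}→1  {7,9,10}→1  {8,9,10}→3
  4 left: {6,7,9,10}→2  {6,8,9,10}→4  {7,8,9,10}→4
  5 left: {5,6,7,9,10}→2  {6,7,8,9,10}→10
  6 left: {2,5,6,7,9,10}→2  {4,5,6,7,9,10}→2  {5,6,7,8,9,10}→12
  7 left: {0,2,5,6,7,9,10}→2  {2,4,5,6,7,9,10}→4  {2,5,6,7,8,9,10}→14  {3,4,5,6,7,9,10}→2  {4,5,6,7,8,9,10}→14
  8 left: {0,2,4,5,6,7,9,10}→6  {0,2,5,6,7,8,9,10}→16  {1,3,4,5,6,7,9,10}→2  {2,3,4,5,6,7,9,10}→6  {2,4,5,6,7,8,9,10}→32  {3,4,5,6,7,8,9,10}→16
  9 left: {0,2,3,4,5,6,7,9,10}→12  {0,2,4,5,6,7,8,9,10}→54  {1,2,3,4,5,6,7,9,10}→8  {1,3,4,5,6,7,8,9,10}→18  {2,3,4,5,6,7,8,9,10}→54
  placing 0:p first → 80 extensions
  placing 1:q first → 120 extensions
  placing 8:u first → 20 extensions
total linear extensions = 220

220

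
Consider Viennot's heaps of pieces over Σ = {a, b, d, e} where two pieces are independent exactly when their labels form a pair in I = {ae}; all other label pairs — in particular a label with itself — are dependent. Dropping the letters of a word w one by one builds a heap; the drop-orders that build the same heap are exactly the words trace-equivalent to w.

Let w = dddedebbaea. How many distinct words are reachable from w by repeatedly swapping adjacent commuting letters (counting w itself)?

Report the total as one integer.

drop 0:d onto floor
drop 1:d onto {0:d}
drop 2:d onto {1:d}
drop 3:e onto {2:d}
drop 4:d onto {3:e}
drop 5:e onto {4:d}
drop 6:b onto {5:e}
drop 7:b onto {6:b}
drop 8:a onto {7:b}
drop 9:e onto {7:b}
drop 10:a onto {8:a}
ground layer = {0:d}
drop-orders for the pieces not yet dropped (sum over which currently-grounded one goes next):
  1 to go: {9} 1  {10} 1
  2 to go: {8,10} 1  {9,10} 2
  3 to go: {8,9,10} 3
  4 to go: {7,8,9,10} 3
  5 to go: {6,7,8,9,10} 3
  6 to go: {5,6,7,8,9,10} 3
  7 to go: {4,5,6,7,8,9,10} 3
  8 to go: {3,4,5,6,7,8,9,10} 3
  9 to go: {2,3,4,5,6,7,8,9,10} 3
  if 0:d drops first: 3 orders

3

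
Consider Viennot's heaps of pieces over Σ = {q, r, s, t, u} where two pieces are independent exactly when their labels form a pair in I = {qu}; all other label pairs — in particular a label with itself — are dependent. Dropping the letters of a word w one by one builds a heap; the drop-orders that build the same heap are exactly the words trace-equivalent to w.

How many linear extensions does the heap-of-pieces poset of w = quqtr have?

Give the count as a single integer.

drop 0:q onto floor
drop 1:u onto floor
drop 2:q onto {0:q}
drop 3:t onto {1:u, 2:q}
drop 4:r onto {3:t}
ground layer = {0:q, 1:u}
drop-orders for the pieces not yet dropped (sum over which currently-grounded one goes next):
  1 to go: {4} 1
  2 to go: {3,4} 1
  3 to go: {1,3,4} 1  {2,3,4} 1
  if 0:q drops first: 2 orders
  if 1:u drops first: 1 orders
heap linearizations: 3

3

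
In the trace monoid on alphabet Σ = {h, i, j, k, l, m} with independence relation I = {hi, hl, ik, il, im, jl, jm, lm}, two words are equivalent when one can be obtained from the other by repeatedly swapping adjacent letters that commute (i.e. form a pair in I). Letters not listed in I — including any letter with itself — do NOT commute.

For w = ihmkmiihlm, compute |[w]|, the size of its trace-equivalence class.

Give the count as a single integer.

piece 0:i — minimal
piece 1:h — minimal
piece 2:m rests on {1:h}
piece 3:k rests on {2:m}
piece 4:m rests on {3:k}
piece 5:i rests on {0:i}
piece 6:i rests on {5:i}
piece 7:h rests on {4:m}
piece 8:l rests on {3:k}
piece 9:m rests on {7:h}
minimal pieces: {0:i, 1:h}
ways to finish when only these pieces remain (= sum over removing one remaining piece with nothing left below it):
  1 left: {6}→1  {8}→1  {9}→1
  2 left: {5,6}→1  {6,8}→2  {6,9}→2  {7,9}→1  {8,9}→2
  3 left: {0,5,6}→1  {4,7,9}→1  {5,6,8}→3  {5,6,9}→3  {6,7,9}→3  {6,8,9}→6  {7,8,9}→3
  4 left: {0,5,6,8}→4  {0,5,6,9}→4  {4,6,7,9}→4  {4,7,8,9}→4  {5,6,7,9}→6  {5,6,8,9}→12  {6,7,8,9}→12
  5 left: {0,5,6,7,9}→10  {0,5,6,8,9}→20  {3,4,7,8,9}→4  {4,5,6,7,9}→10  {4,6,7,8,9}→20  {5,6,7,8,9}→30
  6 left: {0,4,5,6,7,9}→20  {0,5,6,7,8,9}→60  {2,3,4,7,8,9}→4  {3,4,6,7,8,9}→24  {4,5,6,7,8,9}→60
  7 left: {0,4,5,6,7,8,9}→140  {1,2,3,4,7,8,9}→4  {2,3,4,6,7,8,9}→28  {3,4,5,6,7,8,9}→84
  8 left: {0,3,4,5,6,7,8,9}→224  {1,2,3,4,6,7,8,9}→32  {2,3,4,5,6,7,8,9}→112
  placing 0:i first → 144 extensions
  placing 1:h first → 336 extensions
total linear extensions = 480

480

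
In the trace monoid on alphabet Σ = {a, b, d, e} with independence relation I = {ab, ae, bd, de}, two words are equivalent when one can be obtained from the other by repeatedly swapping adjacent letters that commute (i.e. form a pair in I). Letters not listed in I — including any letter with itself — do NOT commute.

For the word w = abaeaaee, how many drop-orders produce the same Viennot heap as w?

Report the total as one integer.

drop 0:a onto floor
drop 1:b onto floor
drop 2:a onto {0:a}
drop 3:e onto {1:b}
drop 4:a onto {2:a}
drop 5:a onto {4:a}
drop 6:e onto {3:e}
drop 7:e onto {6:e}
ground layer = {0:a, 1:b}
drop-orders for the pieces not yet dropped (sum over which currently-grounded one goes next):
  1 to go: {5} 1  {7} 1
  2 to go: {4,5} 1  {5,7} 2  {6,7} 1
  3 to go: {2,4,5} 1  {3,6,7} 1  {4,5,7} 3  {5,6,7} 3
  4 to go: {0,2,4,5} 1  {1,3,6,7} 1  {2,4,5,7} 4  {3,5,6,7} 4  {4,5,6,7} 6
  5 to go: {0,2,4,5,7} 5  {1,3,5,6,7} 5  {2,4,5,6,7} 10  {3,4,5,6,7} 10
  6 to go: {0,2,4,5,6,7} 15  {1,3,4,5,6,7} 15  {2,3,4,5,6,7} 20
  if 0:a drops first: 35 orders
  if 1:b drops first: 35 orders
heap linearizations: 70

70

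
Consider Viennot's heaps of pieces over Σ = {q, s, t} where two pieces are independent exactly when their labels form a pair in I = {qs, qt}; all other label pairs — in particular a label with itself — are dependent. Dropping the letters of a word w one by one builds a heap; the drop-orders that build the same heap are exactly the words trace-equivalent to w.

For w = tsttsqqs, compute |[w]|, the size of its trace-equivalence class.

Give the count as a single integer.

#0=t has no predecessor
#1=s depends on [0:t]
#2=t depends on [1:s]
#3=t depends on [2:t]
#4=s depends on [3:t]
#5=q has no predecessor
#6=q depends on [5:q]
#7=s depends on [4:s]
sources: [0:t, 5:q]
N(rest) = Σ N(rest − s) over sources s of rest; N(one piece) = 1:
  size 1 → [6]=1  [7]=1
  size 2 → [4,7]=1  [5,6]=1  [6,7]=2
  size 3 → [3,4,7]=1  [4,6,7]=3  [5,6,7]=3
  size 4 → [2,3,4,7]=1  [3,4,6,7]=4  [4,5,6,7]=6
  size 5 → [1,2,3,4,7]=1  [2,3,4,6,7]=5  [3,4,5,6,7]=10
  size 6 → [0,1,2,3,4,7]=1  [1,2,3,4,6,7]=6  [2,3,4,5,6,7]=15
  first=0(t) contributes 21
  first=5(q) contributes 7
|[w]| = 28

28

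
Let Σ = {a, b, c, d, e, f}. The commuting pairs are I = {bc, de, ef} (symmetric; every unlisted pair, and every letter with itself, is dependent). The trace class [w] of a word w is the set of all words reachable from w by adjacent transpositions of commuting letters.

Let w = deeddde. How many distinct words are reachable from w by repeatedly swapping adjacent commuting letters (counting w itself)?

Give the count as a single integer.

35

piece 0:d — minimal
piece 1:e — minimal
piece 2:e rests on {1:e}
piece 3:d rests on {0:d}
piece 4:d rests on {3:d}
piece 5:d rests on {4:d}
piece 6:e rests on {2:e}
minimal pieces: {0:d, 1:e}
ways to finish when only these pieces remain (= sum over removing one remaining piece with nothing left below it):
  1 left: {5}→1  {6}→1
  2 left: {2,6}→1  {4,5}→1  {5,6}→2
  3 left: {1,2,6}→1  {2,5,6}→3  {3,4,5}→1  {4,5,6}→3
  4 left: {0,3,4,5}→1  {1,2,5,6}→4  {2,4,5,6}→6  {3,4,5,6}→4
  5 left: {0,3,4,5,6}→5  {1,2,4,5,6}→10  {2,3,4,5,6}→10
  placing 0:d first → 20 extensions
  placing 1:e first → 15 extensions
total linear extensions = 35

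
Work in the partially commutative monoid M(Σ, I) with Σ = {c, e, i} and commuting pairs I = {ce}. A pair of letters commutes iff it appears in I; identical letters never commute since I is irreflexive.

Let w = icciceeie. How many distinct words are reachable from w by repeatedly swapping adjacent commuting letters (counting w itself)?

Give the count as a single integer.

3

0(i) covers ∅
1(c) covers 0:i
2(c) covers 1:c
3(i) covers 2:c
4(c) covers 3:i
5(e) covers 3:i
6(e) covers 5:e
7(i) covers 4:c, 6:e
8(e) covers 7:i
floor of heap: 0:i
completions by unplaced set U, small U first (add the entries for U minus each lowest piece of U):
  |U|=1: {8}:1
  |U|=2: {7,8}:1
  |U|=3: {4,7,8}:1  {6,7,8}:1
  |U|=4: {4,6,7,8}:2  {5,6,7,8}:1
  |U|=5: {4,5,6,7,8}:3
  |U|=6: {3,4,5,6,7,8}:3
  |U|=7: {2,3,4,5,6,7,8}:3
  start at 0(i): 3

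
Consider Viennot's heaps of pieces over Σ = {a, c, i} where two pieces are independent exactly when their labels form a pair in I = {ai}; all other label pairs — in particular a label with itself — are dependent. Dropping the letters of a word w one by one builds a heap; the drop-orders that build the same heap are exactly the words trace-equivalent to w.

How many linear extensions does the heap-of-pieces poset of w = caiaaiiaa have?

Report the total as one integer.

0(c) covers ∅
1(a) covers 0:c
2(i) covers 0:c
3(a) covers 1:a
4(a) covers 3:a
5(i) covers 2:i
6(i) covers 5:i
7(a) covers 4:a
8(a) covers 7:a
floor of heap: 0:c
completions by unplaced set U, small U first (add the entries for U minus each lowest piece of U):
  |U|=1: {6}:1  {8}:1
  |U|=2: {5,6}:1  {6,8}:2  {7,8}:1
  |U|=3: {2,5,6}:1  {4,7,8}:1  {5,6,8}:3  {6,7,8}:3
  |U|=4: {2,5,6,8}:4  {3,4,7,8}:1  {4,6,7,8}:4  {5,6,7,8}:6
  |U|=5: {1,3,4,7,8}:1  {2,5,6,7,8}:10  {3,4,6,7,8}:5  {4,5,6,7,8}:10
  |U|=6: {1,3,4,6,7,8}:6  {2,4,5,6,7,8}:20  {3,4,5,6,7,8}:15
  |U|=7: {1,3,4,5,6,7,8}:21  {2,3,4,5,6,7,8}:35
  start at 0(c): 56

56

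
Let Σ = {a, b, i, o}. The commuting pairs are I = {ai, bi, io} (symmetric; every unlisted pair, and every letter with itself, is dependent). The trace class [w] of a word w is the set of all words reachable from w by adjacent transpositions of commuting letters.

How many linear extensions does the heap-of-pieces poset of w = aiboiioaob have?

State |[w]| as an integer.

0(a) covers ∅
1(i) covers ∅
2(b) covers 0:a
3(o) covers 2:b
4(i) covers 1:i
5(i) covers 4:i
6(o) covers 3:o
7(a) covers 6:o
8(o) covers 7:a
9(b) covers 8:o
floor of heap: 0:a, 1:i
completions by unplaced set U, small U first (add the entries for U minus each lowest piece of U):
  |U|=1: {5}:1  {9}:1
  |U|=2: {4,5}:1  {5,9}:2  {8,9}:1
  |U|=3: {1,4,5}:1  {4,5,9}:3  {5,8,9}:3  {7,8,9}:1
  |U|=4: {1,4,5,9}:4  {4,5,8,9}:6  {5,7,8,9}:4  {6,7,8,9}:1
  |U|=5: {1,4,5,8,9}:10  {3,6,7,8,9}:1  {4,5,7,8,9}:10  {5,6,7,8,9}:5
  |U|=6: {1,4,5,7,8,9}:20  {2,3,6,7,8,9}:1  {3,5,6,7,8,9}:6  {4,5,6,7,8,9}:15
  |U|=7: {0,2,3,6,7,8,9}:1  {1,4,5,6,7,8,9}:35  {2,3,5,6,7,8,9}:7  {3,4,5,6,7,8,9}:21
  |U|=8: {0,2,3,5,6,7,8,9}:8  {1,3,4,5,6,7,8,9}:56  {2,3,4,5,6,7,8,9}:28
  start at 0(a): 84
  start at 1(i): 36
sum over floor = 120

120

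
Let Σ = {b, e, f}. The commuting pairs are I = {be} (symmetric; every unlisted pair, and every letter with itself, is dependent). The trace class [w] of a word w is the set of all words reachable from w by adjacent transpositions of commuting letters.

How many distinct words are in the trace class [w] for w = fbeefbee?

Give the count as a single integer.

9

#0=f has no predecessor
#1=b depends on [0:f]
#2=e depends on [0:f]
#3=e depends on [2:e]
#4=f depends on [1:b, 3:e]
#5=b depends on [4:f]
#6=e depends on [4:f]
#7=e depends on [6:e]
sources: [0:f]
N(rest) = Σ N(rest − s) over sources s of rest; N(one piece) = 1:
  size 1 → [5]=1  [7]=1
  size 2 → [5,7]=2  [6,7]=1
  size 3 → [5,6,7]=3
  size 4 → [4,5,6,7]=3
  size 5 → [1,4,5,6,7]=3  [3,4,5,6,7]=3
  size 6 → [1,3,4,5,6,7]=6  [2,3,4,5,6,7]=3
  first=0(f) contributes 9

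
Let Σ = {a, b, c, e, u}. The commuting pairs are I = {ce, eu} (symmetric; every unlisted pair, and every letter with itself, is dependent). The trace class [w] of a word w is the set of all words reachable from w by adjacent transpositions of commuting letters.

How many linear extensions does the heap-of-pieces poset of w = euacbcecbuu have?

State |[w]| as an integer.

drop 0:e onto floor
drop 1:u onto floor
drop 2:a onto {0:e, 1:u}
drop 3:c onto {2:a}
drop 4:b onto {3:c}
drop 5:c onto {4:b}
drop 6:e onto {4:b}
drop 7:c onto {5:c}
drop 8:b onto {6:e, 7:c}
drop 9:u onto {8:b}
drop 10:u onto {9:u}
ground layer = {0:e, 1:u}
drop-orders for the pieces not yet dropped (sum over which currently-grounded one goes next):
  1 to go: {10} 1
  2 to go: {9,10} 1
  3 to go: {8,9,10} 1
  4 to go: {6,8,9,10} 1  {7,8,9,10} 1
  5 to go: {5,7,8,9,10} 1  {6,7,8,9,10} 2
  6 to go: {5,6,7,8,9,10} 3
  7 to go: {4,5,6,7,8,9,10} 3
  8 to go: {3,4,5,6,7,8,9,10} 3
  9 to go: {2,3,4,5,6,7,8,9,10} 3
  if 0:e drops first: 3 orders
  if 1:u drops first: 3 orders
heap linearizations: 6

6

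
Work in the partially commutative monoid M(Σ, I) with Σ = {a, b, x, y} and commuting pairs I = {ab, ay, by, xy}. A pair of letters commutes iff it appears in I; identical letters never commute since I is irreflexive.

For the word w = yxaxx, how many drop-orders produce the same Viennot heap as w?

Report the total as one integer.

drop 0:y onto floor
drop 1:x onto floor
drop 2:a onto {1:x}
drop 3:x onto {2:a}
drop 4:x onto {3:x}
ground layer = {0:y, 1:x}
drop-orders for the pieces not yet dropped (sum over which currently-grounded one goes next):
  1 to go: {0} 1  {4} 1
  2 to go: {0,4} 2  {3,4} 1
  3 to go: {0,3,4} 3  {2,3,4} 1
  if 0:y drops first: 1 orders
  if 1:x drops first: 4 orders
heap linearizations: 5

5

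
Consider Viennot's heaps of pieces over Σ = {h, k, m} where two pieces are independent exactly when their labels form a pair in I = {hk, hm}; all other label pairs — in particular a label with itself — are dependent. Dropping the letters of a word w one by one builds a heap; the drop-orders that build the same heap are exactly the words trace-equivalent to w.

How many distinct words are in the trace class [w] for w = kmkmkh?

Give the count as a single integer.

0(k) covers ∅
1(m) covers 0:k
2(k) covers 1:m
3(m) covers 2:k
4(k) covers 3:m
5(h) covers ∅
floor of heap: 0:k, 5:h
completions by unplaced set U, small U first (add the entries for U minus each lowest piece of U):
  |U|=1: {4}:1  {5}:1
  |U|=2: {3,4}:1  {4,5}:2
  |U|=3: {2,3,4}:1  {3,4,5}:3
  |U|=4: {1,2,3,4}:1  {2,3,4,5}:4
  start at 0(k): 5
  start at 5(h): 1
sum over floor = 6

6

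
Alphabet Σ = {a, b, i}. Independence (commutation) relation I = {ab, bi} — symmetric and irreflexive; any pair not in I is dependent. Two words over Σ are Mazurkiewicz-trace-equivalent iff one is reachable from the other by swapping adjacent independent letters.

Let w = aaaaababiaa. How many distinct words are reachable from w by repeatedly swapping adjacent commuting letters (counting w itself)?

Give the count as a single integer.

55

#0=a has no predecessor
#1=a depends on [0:a]
#2=a depends on [1:a]
#3=a depends on [2:a]
#4=a depends on [3:a]
#5=b has no predecessor
#6=a depends on [4:a]
#7=b depends on [5:b]
#8=i depends on [6:a]
#9=a depends on [8:i]
#10=a depends on [9:a]
sources: [0:a, 5:b]
N(rest) = Σ N(rest − s) over sources s of rest; N(one piece) = 1:
  size 1 → [7]=1  [10]=1
  size 2 → [5,7]=1  [7,10]=2  [9,10]=1
  size 3 → [5,7,10]=3  [7,9,10]=3  [8,9,10]=1
  size 4 → [5,7,9,10]=6  [6,8,9,10]=1  [7,8,9,10]=4
  size 5 → [4,6,8,9,10]=1  [5,7,8,9,10]=10  [6,7,8,9,10]=5
  size 6 → [3,4,6,8,9,10]=1  [4,6,7,8,9,10]=6  [5,6,7,8,9,10]=15
  size 7 → [2,3,4,6,8,9,10]=1  [3,4,6,7,8,9,10]=7  [4,5,6,7,8,9,10]=21
  size 8 → [1,2,3,4,6,8,9,10]=1  [2,3,4,6,7,8,9,10]=8  [3,4,5,6,7,8,9,10]=28
  size 9 → [0,1,2,3,4,6,8,9,10]=1  [1,2,3,4,6,7,8,9,10]=9  [2,3,4,5,6,7,8,9,10]=36
  first=0(a) contributes 45
  first=5(b) contributes 10
|[w]| = 55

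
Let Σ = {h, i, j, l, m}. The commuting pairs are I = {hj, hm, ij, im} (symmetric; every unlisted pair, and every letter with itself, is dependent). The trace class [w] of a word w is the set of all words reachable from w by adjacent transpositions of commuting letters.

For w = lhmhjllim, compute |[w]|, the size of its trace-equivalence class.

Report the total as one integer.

12

drop 0:l onto floor
drop 1:h onto {0:l}
drop 2:m onto {0:l}
drop 3:h onto {1:h}
drop 4:j onto {2:m}
drop 5:l onto {3:h, 4:j}
drop 6:l onto {5:l}
drop 7:i onto {6:l}
drop 8:m onto {6:l}
ground layer = {0:l}
drop-orders for the pieces not yet dropped (sum over which currently-grounded one goes next):
  1 to go: {7} 1  {8} 1
  2 to go: {7,8} 2
  3 to go: {6,7,8} 2
  4 to go: {5,6,7,8} 2
  5 to go: {3,5,6,7,8} 2  {4,5,6,7,8} 2
  6 to go: {1,3,5,6,7,8} 2  {2,4,5,6,7,8} 2  {3,4,5,6,7,8} 4
  7 to go: {1,3,4,5,6,7,8} 6  {2,3,4,5,6,7,8} 6
  if 0:l drops first: 12 orders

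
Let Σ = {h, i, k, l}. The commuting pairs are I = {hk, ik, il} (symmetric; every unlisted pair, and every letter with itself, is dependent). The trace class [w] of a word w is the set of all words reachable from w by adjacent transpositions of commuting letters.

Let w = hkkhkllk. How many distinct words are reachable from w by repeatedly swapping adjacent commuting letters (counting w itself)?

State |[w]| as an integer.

10

0(h) covers ∅
1(k) covers ∅
2(k) covers 1:k
3(h) covers 0:h
4(k) covers 2:k
5(l) covers 3:h, 4:k
6(l) covers 5:l
7(k) covers 6:l
floor of heap: 0:h, 1:k
completions by unplaced set U, small U first (add the entries for U minus each lowest piece of U):
  |U|=1: {7}:1
  |U|=2: {6,7}:1
  |U|=3: {5,6,7}:1
  |U|=4: {3,5,6,7}:1  {4,5,6,7}:1
  |U|=5: {0,3,5,6,7}:1  {2,4,5,6,7}:1  {3,4,5,6,7}:2
  |U|=6: {0,3,4,5,6,7}:3  {1,2,4,5,6,7}:1  {2,3,4,5,6,7}:3
  start at 0(h): 4
  start at 1(k): 6
sum over floor = 10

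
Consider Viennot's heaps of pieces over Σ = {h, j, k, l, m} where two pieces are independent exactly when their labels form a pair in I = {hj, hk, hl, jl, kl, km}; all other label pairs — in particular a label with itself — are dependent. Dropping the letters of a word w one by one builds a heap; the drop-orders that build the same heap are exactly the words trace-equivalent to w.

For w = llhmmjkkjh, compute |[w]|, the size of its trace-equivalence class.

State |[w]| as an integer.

drop 0:l onto floor
drop 1:l onto {0:l}
drop 2:h onto floor
drop 3:m onto {1:l, 2:h}
drop 4:m onto {3:m}
drop 5:j onto {4:m}
drop 6:k onto {5:j}
drop 7:k onto {6:k}
drop 8:j onto {7:k}
drop 9:h onto {4:m}
ground layer = {0:l, 2:h}
drop-orders for the pieces not yet dropped (sum over which currently-grounded one goes next):
  1 to go: {8} 1  {9} 1
  2 to go: {7,8} 1  {8,9} 2
  3 to go: {6,7,8} 1  {7,8,9} 3
  4 to go: {5,6,7,8} 1  {6,7,8,9} 4
  5 to go: {5,6,7,8,9} 5
  6 to go: {4,5,6,7,8,9} 5
  7 to go: {3,4,5,6,7,8,9} 5
  8 to go: {1,3,4,5,6,7,8,9} 5  {2,3,4,5,6,7,8,9} 5
  if 0:l drops first: 10 orders
  if 2:h drops first: 5 orders
heap linearizations: 15

15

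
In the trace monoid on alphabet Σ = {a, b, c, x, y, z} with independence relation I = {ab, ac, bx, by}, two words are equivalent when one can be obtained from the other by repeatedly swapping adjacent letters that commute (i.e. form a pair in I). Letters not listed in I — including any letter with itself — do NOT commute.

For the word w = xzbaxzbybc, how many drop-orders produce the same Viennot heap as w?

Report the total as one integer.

0(x) covers ∅
1(z) covers 0:x
2(b) covers 1:z
3(a) covers 1:z
4(x) covers 3:a
5(z) covers 2:b, 4:x
6(b) covers 5:z
7(y) covers 5:z
8(b) covers 6:b
9(c) covers 7:y, 8:b
floor of heap: 0:x
completions by unplaced set U, small U first (add the entries for U minus each lowest piece of U):
  |U|=1: {9}:1
  |U|=2: {7,9}:1  {8,9}:1
  |U|=3: {6,8,9}:1  {7,8,9}:2
  |U|=4: {6,7,8,9}:3
  |U|=5: {5,6,7,8,9}:3
  |U|=6: {2,5,6,7,8,9}:3  {4,5,6,7,8,9}:3
  |U|=7: {2,4,5,6,7,8,9}:6  {3,4,5,6,7,8,9}:3
  |U|=8: {2,3,4,5,6,7,8,9}:9
  start at 0(x): 9

9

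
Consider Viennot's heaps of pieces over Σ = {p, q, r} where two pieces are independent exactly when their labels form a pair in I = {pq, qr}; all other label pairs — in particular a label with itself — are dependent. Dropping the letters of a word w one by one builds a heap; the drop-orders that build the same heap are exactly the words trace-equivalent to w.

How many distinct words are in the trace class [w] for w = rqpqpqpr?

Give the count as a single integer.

56

#0=r has no predecessor
#1=q has no predecessor
#2=p depends on [0:r]
#3=q depends on [1:q]
#4=p depends on [2:p]
#5=q depends on [3:q]
#6=p depends on [4:p]
#7=r depends on [6:p]
sources: [0:r, 1:q]
N(rest) = Σ N(rest − s) over sources s of rest; N(one piece) = 1:
  size 1 → [5]=1  [7]=1
  size 2 → [3,5]=1  [5,7]=2  [6,7]=1
  size 3 → [1,3,5]=1  [3,5,7]=3  [4,6,7]=1  [5,6,7]=3
  size 4 → [1,3,5,7]=4  [2,4,6,7]=1  [3,5,6,7]=6  [4,5,6,7]=4
  size 5 → [0,2,4,6,7]=1  [1,3,5,6,7]=10  [2,4,5,6,7]=5  [3,4,5,6,7]=10
  size 6 → [0,2,4,5,6,7]=6  [1,3,4,5,6,7]=20  [2,3,4,5,6,7]=15
  first=0(r) contributes 35
  first=1(q) contributes 21
|[w]| = 56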